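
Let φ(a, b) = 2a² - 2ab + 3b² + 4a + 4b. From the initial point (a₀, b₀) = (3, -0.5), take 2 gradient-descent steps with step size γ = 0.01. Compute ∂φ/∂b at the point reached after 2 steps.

-3.774

∇φ = (4a - 2b + 4, -2a + 6b + 4)
Step 1: at (3, -0.5), ∇φ = (17, -5) → (3, -0.5) − 0.01·(17, -5) = (2.83, -0.45)
Step 2: at (2.83, -0.45), ∇φ = (16.22, -4.36) → (2.83, -0.45) − 0.01·(16.22, -4.36) = (2.6678, -0.4064)
∂φ/∂b at (2.6678, -0.4064) = -3.774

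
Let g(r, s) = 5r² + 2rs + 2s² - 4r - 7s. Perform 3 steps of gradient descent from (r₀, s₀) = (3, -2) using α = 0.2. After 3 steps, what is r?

∇g = (10r + 2s - 4, 2r + 4s - 7)
(r₁, s₁) = (3, -2) − 0.2·(22, -9) = (-1.4, -0.2)
(r₂, s₂) = (-1.4, -0.2) − 0.2·(-18.4, -10.6) = (2.28, 1.92)
(r₃, s₃) = (2.28, 1.92) − 0.2·(22.64, 5.24) = (-2.248, 0.872)
r = -2.248

-2.248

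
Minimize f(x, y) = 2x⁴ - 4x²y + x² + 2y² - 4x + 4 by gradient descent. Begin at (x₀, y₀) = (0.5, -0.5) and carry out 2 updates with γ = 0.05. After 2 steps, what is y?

∇f = (8x³ - 8xy + 2x - 4, -4x² + 4y)
(x₁, y₁) = (0.5, -0.5) − 0.05·(0, -3) = (0.5, -0.35)
(x₂, y₂) = (0.5, -0.35) − 0.05·(-0.6, -2.4) = (0.53, -0.23)
y = -0.23

-0.23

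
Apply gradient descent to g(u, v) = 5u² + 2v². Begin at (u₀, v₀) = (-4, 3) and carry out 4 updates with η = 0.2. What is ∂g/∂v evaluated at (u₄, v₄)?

∇g = (10u, 4v)
(u₁, v₁) = (-4, 3) − 0.2·(-40, 12) = (4, 0.6)
(u₂, v₂) = (4, 0.6) − 0.2·(40, 2.4) = (-4, 0.12)
(u₃, v₃) = (-4, 0.12) − 0.2·(-40, 0.48) = (4, 0.024)
(u₄, v₄) = (4, 0.024) − 0.2·(40, 0.096) = (-4, 0.0048)
∂g/∂v at (-4, 0.0048) = 0.0192

0.0192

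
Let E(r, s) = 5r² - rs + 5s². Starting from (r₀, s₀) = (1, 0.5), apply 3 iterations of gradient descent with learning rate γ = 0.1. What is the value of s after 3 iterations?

0.001

∇E = (10r - s, -r + 10s)
(r₁, s₁) = (1, 0.5) − 0.1·(9.5, 4) = (0.05, 0.1)
(r₂, s₂) = (0.05, 0.1) − 0.1·(0.4, 0.95) = (0.01, 0.005)
(r₃, s₃) = (0.01, 0.005) − 0.1·(0.095, 0.04) = (0.0005, 0.001)
s = 0.001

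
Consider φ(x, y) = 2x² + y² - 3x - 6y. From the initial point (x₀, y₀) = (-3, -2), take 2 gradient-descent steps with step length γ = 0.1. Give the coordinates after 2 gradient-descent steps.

∇φ = (4x - 3, 2y - 6)
Step 1: at (-3, -2), ∇φ = (-15, -10) → (-3, -2) − 0.1·(-15, -10) = (-1.5, -1)
Step 2: at (-1.5, -1), ∇φ = (-9, -8) → (-1.5, -1) − 0.1·(-9, -8) = (-0.6, -0.2)

(-0.6, -0.2)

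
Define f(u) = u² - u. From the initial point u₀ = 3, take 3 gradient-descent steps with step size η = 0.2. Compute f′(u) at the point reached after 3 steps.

f′(u) = 2u - 1
Step 1: f′(3) = 5; u₁ = 3 − 0.2·5 = 2
Step 2: f′(2) = 3; u₂ = 2 − 0.2·3 = 1.4
Step 3: f′(1.4) = 1.8; u₃ = 1.4 − 0.2·1.8 = 1.04
f′(u) at (1.04) = 1.08

1.08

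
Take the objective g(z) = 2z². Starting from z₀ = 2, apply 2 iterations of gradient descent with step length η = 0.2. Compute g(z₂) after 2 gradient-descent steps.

g′(z) = 4z
z₁ = 2 − 0.2·8 = 0.4
z₂ = 0.4 − 0.2·1.6 = 0.08
g(0.08) = 0.0128

0.0128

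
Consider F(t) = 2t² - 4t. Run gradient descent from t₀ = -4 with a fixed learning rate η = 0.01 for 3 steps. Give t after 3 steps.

F′(t) = 4t - 4
Step 1: F′(-4) = -20; t₁ = -4 − 0.01·(-20) = -3.8
Step 2: F′(-3.8) = -19.2; t₂ = -3.8 − 0.01·(-19.2) = -3.608
Step 3: F′(-3.608) = -18.432; t₃ = -3.608 − 0.01·(-18.432) = -3.42368

-3.42368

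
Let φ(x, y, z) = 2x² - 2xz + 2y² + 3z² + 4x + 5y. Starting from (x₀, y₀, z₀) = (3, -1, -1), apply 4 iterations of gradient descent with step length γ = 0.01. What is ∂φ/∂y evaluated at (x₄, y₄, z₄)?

0.84934656

∇φ = (4x - 2z + 4, 4y + 5, -2x + 6z)
(x₁, y₁, z₁) = (3, -1, -1) − 0.01·(18, 1, -12) = (2.82, -1.01, -0.88)
(x₂, y₂, z₂) = (2.82, -1.01, -0.88) − 0.01·(17.04, 0.96, -10.92) = (2.6496, -1.0196, -0.7708)
(x₃, y₃, z₃) = (2.6496, -1.0196, -0.7708) − 0.01·(16.14, 0.9216, -9.924) = (2.4882, -1.028816, -0.67156)
(x₄, y₄, z₄) = (2.4882, -1.028816, -0.67156) − 0.01·(15.29592, 0.884736, -9.00576) = (2.3352408, -1.03766336, -0.5815024)
∂φ/∂y at (2.3352408, -1.03766336, -0.5815024) = 0.84934656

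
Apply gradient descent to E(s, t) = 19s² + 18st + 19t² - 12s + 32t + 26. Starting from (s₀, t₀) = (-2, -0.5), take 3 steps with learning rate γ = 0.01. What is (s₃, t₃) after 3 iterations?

∇E = (38s + 18t - 12, 18s + 38t + 32)
(s₁, t₁) = (-2, -0.5) − 0.01·(-97, -23) = (-1.03, -0.27)
(s₂, t₂) = (-1.03, -0.27) − 0.01·(-56, 3.2) = (-0.47, -0.302)
(s₃, t₃) = (-0.47, -0.302) − 0.01·(-35.296, 12.064) = (-0.11704, -0.42264)

(-0.11704, -0.42264)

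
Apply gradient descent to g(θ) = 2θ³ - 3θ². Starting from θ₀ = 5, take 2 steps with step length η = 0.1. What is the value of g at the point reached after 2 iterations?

-138791.912

g′(θ) = 6θ² - 6θ
θ₁ = 5 − 0.1·120 = -7
θ₂ = -7 − 0.1·336 = -40.6
g(-40.6) = -138791.912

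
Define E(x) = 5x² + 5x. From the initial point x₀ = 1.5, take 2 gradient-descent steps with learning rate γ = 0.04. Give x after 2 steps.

E′(x) = 10x + 5
Step 1: E′(1.5) = 20; x₁ = 1.5 − 0.04·20 = 0.7
Step 2: E′(0.7) = 12; x₂ = 0.7 − 0.04·12 = 0.22

0.22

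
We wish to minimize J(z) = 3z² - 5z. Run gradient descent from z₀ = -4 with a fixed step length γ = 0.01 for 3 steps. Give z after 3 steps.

J′(z) = 6z - 5
Step 1: J′(-4) = -29; z₁ = -4 − 0.01·(-29) = -3.71
Step 2: J′(-3.71) = -27.26; z₂ = -3.71 − 0.01·(-27.26) = -3.4374
Step 3: J′(-3.4374) = -25.6244; z₃ = -3.4374 − 0.01·(-25.6244) = -3.181156

-3.181156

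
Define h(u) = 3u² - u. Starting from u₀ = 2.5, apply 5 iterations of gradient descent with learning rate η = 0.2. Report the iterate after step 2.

0.26

h′(u) = 6u - 1
u₁ = 2.5 − 0.2·14 = -0.3
u₂ = -0.3 − 0.2·(-2.8) = 0.26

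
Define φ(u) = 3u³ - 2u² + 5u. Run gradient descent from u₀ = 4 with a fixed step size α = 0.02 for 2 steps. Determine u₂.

φ′(u) = 9u² - 4u + 5
u₁ = 4 − 0.02·133 = 1.34
u₂ = 1.34 − 0.02·15.8004 = 1.023992

1.023992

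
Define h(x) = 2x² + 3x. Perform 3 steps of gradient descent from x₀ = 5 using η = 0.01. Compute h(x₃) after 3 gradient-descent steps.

h′(x) = 4x + 3
x₁ = 5 − 0.01·23 = 4.77
x₂ = 4.77 − 0.01·22.08 = 4.5492
x₃ = 4.5492 − 0.01·21.1968 = 4.337232
h(4.337232) = 50.634858843648

50.634858843648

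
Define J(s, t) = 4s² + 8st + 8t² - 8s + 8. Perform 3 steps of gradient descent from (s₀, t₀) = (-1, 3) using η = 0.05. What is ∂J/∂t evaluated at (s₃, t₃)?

∇J = (8s + 8t - 8, 8s + 16t)
Step 1: at (-1, 3), ∇J = (8, 40) → (-1, 3) − 0.05·(8, 40) = (-1.4, 1)
Step 2: at (-1.4, 1), ∇J = (-11.2, 4.8) → (-1.4, 1) − 0.05·(-11.2, 4.8) = (-0.84, 0.76)
Step 3: at (-0.84, 0.76), ∇J = (-8.64, 5.44) → (-0.84, 0.76) − 0.05·(-8.64, 5.44) = (-0.408, 0.488)
∂J/∂t at (-0.408, 0.488) = 4.544

4.544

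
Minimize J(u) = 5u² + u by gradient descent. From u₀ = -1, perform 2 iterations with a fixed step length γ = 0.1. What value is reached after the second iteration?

J′(u) = 10u + 1
u₁ = -1 − 0.1·(-9) = -0.1
u₂ = -0.1 − 0.1·0 = -0.1

-0.1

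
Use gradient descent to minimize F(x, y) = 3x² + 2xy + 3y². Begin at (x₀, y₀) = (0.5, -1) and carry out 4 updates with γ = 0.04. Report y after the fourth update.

∇F = (6x + 2y, 2x + 6y)
Step 1: at (0.5, -1), ∇F = (1, -5) → (0.5, -1) − 0.04·(1, -5) = (0.46, -0.8)
Step 2: at (0.46, -0.8), ∇F = (1.16, -3.88) → (0.46, -0.8) − 0.04·(1.16, -3.88) = (0.4136, -0.6448)
Step 3: at (0.4136, -0.6448), ∇F = (1.192, -3.0416) → (0.4136, -0.6448) − 0.04·(1.192, -3.0416) = (0.36592, -0.523136)
Step 4: at (0.36592, -0.523136), ∇F = (1.149248, -2.406976) → (0.36592, -0.523136) − 0.04·(1.149248, -2.406976) = (0.31995008, -0.42685696)
y = -0.42685696

-0.42685696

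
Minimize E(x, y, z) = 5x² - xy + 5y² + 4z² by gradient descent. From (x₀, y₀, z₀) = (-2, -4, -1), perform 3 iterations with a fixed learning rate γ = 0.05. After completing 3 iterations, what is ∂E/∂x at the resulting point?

-3.48975

∇E = (10x - y, -x + 10y, 8z)
Step 1: at (-2, -4, -1), ∇E = (-16, -38, -8) → (-2, -4, -1) − 0.05·(-16, -38, -8) = (-1.2, -2.1, -0.6)
Step 2: at (-1.2, -2.1, -0.6), ∇E = (-9.9, -19.8, -4.8) → (-1.2, -2.1, -0.6) − 0.05·(-9.9, -19.8, -4.8) = (-0.705, -1.11, -0.36)
Step 3: at (-0.705, -1.11, -0.36), ∇E = (-5.94, -10.395, -2.88) → (-0.705, -1.11, -0.36) − 0.05·(-5.94, -10.395, -2.88) = (-0.408, -0.59025, -0.216)
∂E/∂x at (-0.408, -0.59025, -0.216) = -3.48975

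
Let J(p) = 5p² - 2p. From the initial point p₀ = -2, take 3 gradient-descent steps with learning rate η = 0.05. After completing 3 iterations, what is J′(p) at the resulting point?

J′(p) = 10p - 2
Step 1: J′(-2) = -22; p₁ = -2 − 0.05·(-22) = -0.9
Step 2: J′(-0.9) = -11; p₂ = -0.9 − 0.05·(-11) = -0.35
Step 3: J′(-0.35) = -5.5; p₃ = -0.35 − 0.05·(-5.5) = -0.075
J′(p) at (-0.075) = -2.75

-2.75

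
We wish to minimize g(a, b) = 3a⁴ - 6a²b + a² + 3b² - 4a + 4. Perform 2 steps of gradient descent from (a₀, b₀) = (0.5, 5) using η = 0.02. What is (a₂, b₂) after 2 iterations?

∇g = (12a³ - 12ab + 2a - 4, -6a² + 6b)
(a₁, b₁) = (0.5, 5) − 0.02·(-31.5, 28.5) = (1.13, 4.43)
(a₂, b₂) = (1.13, 4.43) − 0.02·(-44.496036, 18.9186) = (2.01992072, 4.051628)

(2.01992072, 4.051628)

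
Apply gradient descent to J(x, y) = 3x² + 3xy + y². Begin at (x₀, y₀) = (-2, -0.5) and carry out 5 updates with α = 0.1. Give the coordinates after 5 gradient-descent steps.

(-0.195425, 0.36182)

∇J = (6x + 3y, 3x + 2y)
Step 1: at (-2, -0.5), ∇J = (-13.5, -7) → (-2, -0.5) − 0.1·(-13.5, -7) = (-0.65, 0.2)
Step 2: at (-0.65, 0.2), ∇J = (-3.3, -1.55) → (-0.65, 0.2) − 0.1·(-3.3, -1.55) = (-0.32, 0.355)
Step 3: at (-0.32, 0.355), ∇J = (-0.855, -0.25) → (-0.32, 0.355) − 0.1·(-0.855, -0.25) = (-0.2345, 0.38)
Step 4: at (-0.2345, 0.38), ∇J = (-0.267, 0.0565) → (-0.2345, 0.38) − 0.1·(-0.267, 0.0565) = (-0.2078, 0.37435)
Step 5: at (-0.2078, 0.37435), ∇J = (-0.12375, 0.1253) → (-0.2078, 0.37435) − 0.1·(-0.12375, 0.1253) = (-0.195425, 0.36182)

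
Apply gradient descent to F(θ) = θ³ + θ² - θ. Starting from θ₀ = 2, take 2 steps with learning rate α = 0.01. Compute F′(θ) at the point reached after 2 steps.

F′(θ) = 3θ² + 2θ - 1
θ₁ = 2 − 0.01·15 = 1.85
θ₂ = 1.85 − 0.01·12.9675 = 1.720325
F′(θ) at (1.720325) = 11.319204316875

11.319204316875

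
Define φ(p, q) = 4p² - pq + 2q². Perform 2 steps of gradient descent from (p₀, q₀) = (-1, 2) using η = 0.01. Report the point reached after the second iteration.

∇φ = (8p - q, -p + 4q)
Step 1: at (-1, 2), ∇φ = (-10, 9) → (-1, 2) − 0.01·(-10, 9) = (-0.9, 1.91)
Step 2: at (-0.9, 1.91), ∇φ = (-9.11, 8.54) → (-0.9, 1.91) − 0.01·(-9.11, 8.54) = (-0.8089, 1.8246)

(-0.8089, 1.8246)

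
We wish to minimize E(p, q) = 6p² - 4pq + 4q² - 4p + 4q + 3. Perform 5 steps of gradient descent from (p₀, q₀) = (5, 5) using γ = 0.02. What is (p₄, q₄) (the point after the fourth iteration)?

(2.8115072, 3.2222336)

∇E = (12p - 4q - 4, -4p + 8q + 4)
(p₁, q₁) = (5, 5) − 0.02·(36, 24) = (4.28, 4.52)
(p₂, q₂) = (4.28, 4.52) − 0.02·(29.28, 23.04) = (3.6944, 4.0592)
(p₃, q₃) = (3.6944, 4.0592) − 0.02·(24.096, 21.696) = (3.21248, 3.62528)
(p₄, q₄) = (3.21248, 3.62528) − 0.02·(20.04864, 20.15232) = (2.8115072, 3.2222336)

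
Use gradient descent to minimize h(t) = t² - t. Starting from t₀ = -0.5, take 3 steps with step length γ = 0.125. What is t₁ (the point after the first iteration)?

h′(t) = 2t - 1
t₁ = -0.5 − 0.125·(-2) = -0.25

-0.25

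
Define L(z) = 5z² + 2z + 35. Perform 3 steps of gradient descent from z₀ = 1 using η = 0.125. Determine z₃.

L′(z) = 10z + 2
z₁ = 1 − 0.125·12 = -0.5
z₂ = -0.5 − 0.125·(-3) = -0.125
z₃ = -0.125 − 0.125·0.75 = -0.21875

-0.21875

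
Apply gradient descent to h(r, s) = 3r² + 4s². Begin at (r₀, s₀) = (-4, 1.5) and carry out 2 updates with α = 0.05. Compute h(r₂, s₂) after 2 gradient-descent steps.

12.6912

∇h = (6r, 8s)
(r₁, s₁) = (-4, 1.5) − 0.05·(-24, 12) = (-2.8, 0.9)
(r₂, s₂) = (-2.8, 0.9) − 0.05·(-16.8, 7.2) = (-1.96, 0.54)
h(-1.96, 0.54) = 12.6912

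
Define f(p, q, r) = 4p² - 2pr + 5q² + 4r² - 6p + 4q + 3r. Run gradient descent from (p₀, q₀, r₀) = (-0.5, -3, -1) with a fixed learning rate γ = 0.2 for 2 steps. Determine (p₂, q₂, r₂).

(0.46, -3, -0.04)

∇f = (8p - 2r - 6, 10q + 4, -2p + 8r + 3)
(p₁, q₁, r₁) = (-0.5, -3, -1) − 0.2·(-8, -26, -4) = (1.1, 2.2, -0.2)
(p₂, q₂, r₂) = (1.1, 2.2, -0.2) − 0.2·(3.2, 26, -0.8) = (0.46, -3, -0.04)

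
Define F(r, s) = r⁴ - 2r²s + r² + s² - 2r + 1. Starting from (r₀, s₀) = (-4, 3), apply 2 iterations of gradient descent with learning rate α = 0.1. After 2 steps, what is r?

∇F = (4r³ - 4rs + 2r - 2, -2r² + 2s)
(r₁, s₁) = (-4, 3) − 0.1·(-218, -26) = (17.8, 5.6)
(r₂, s₂) = (17.8, 5.6) − 0.1·(22193.888, -622.48) = (-2201.5888, 67.848)
r = -2201.5888

-2201.5888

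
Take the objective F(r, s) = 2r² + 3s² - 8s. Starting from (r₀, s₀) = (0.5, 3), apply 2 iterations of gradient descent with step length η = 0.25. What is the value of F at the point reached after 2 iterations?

-4.8125

∇F = (4r, 6s - 8)
Step 1: at (0.5, 3), ∇F = (2, 10) → (0.5, 3) − 0.25·(2, 10) = (0, 0.5)
Step 2: at (0, 0.5), ∇F = (0, -5) → (0, 0.5) − 0.25·(0, -5) = (0, 1.75)
F(0, 1.75) = -4.8125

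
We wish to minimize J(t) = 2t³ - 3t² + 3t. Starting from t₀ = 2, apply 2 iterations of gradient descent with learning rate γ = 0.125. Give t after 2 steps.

-0.16796875

J′(t) = 6t² - 6t + 3
Step 1: J′(2) = 15; t₁ = 2 − 0.125·15 = 0.125
Step 2: J′(0.125) = 2.34375; t₂ = 0.125 − 0.125·2.34375 = -0.16796875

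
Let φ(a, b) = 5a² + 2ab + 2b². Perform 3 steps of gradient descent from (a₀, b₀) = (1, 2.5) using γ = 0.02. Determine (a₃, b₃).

∇φ = (10a + 2b, 2a + 4b)
(a₁, b₁) = (1, 2.5) − 0.02·(15, 12) = (0.7, 2.26)
(a₂, b₂) = (0.7, 2.26) − 0.02·(11.52, 10.44) = (0.4696, 2.0512)
(a₃, b₃) = (0.4696, 2.0512) − 0.02·(8.7984, 9.144) = (0.293632, 1.86832)

(0.293632, 1.86832)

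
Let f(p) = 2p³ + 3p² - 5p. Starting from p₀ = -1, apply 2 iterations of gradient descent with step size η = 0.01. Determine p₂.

f′(p) = 6p² + 6p - 5
Step 1: f′(-1) = -5; p₁ = -1 − 0.01·(-5) = -0.95
Step 2: f′(-0.95) = -5.285; p₂ = -0.95 − 0.01·(-5.285) = -0.89715

-0.89715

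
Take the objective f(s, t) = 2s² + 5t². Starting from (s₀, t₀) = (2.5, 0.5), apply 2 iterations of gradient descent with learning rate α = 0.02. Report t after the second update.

0.32

∇f = (4s, 10t)
Step 1: at (2.5, 0.5), ∇f = (10, 5) → (2.5, 0.5) − 0.02·(10, 5) = (2.3, 0.4)
Step 2: at (2.3, 0.4), ∇f = (9.2, 4) → (2.3, 0.4) − 0.02·(9.2, 4) = (2.116, 0.32)
t = 0.32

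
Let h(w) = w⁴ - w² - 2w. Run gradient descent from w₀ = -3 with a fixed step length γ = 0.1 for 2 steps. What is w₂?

h′(w) = 4w³ - 2w - 2
w₁ = -3 − 0.1·(-104) = 7.4
w₂ = 7.4 − 0.1·1604.096 = -153.0096

-153.0096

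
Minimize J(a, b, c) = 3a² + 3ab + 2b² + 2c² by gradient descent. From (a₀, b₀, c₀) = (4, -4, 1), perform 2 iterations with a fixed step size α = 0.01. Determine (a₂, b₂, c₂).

(3.766, -3.918, 0.9216)

∇J = (6a + 3b, 3a + 4b, 4c)
(a₁, b₁, c₁) = (4, -4, 1) − 0.01·(12, -4, 4) = (3.88, -3.96, 0.96)
(a₂, b₂, c₂) = (3.88, -3.96, 0.96) − 0.01·(11.4, -4.2, 3.84) = (3.766, -3.918, 0.9216)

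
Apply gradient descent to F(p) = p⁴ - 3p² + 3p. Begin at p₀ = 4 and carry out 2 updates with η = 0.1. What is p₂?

F′(p) = 4p³ - 6p + 3
Step 1: F′(4) = 235; p₁ = 4 − 0.1·235 = -19.5
Step 2: F′(-19.5) = -29539.5; p₂ = -19.5 − 0.1·(-29539.5) = 2934.45

2934.45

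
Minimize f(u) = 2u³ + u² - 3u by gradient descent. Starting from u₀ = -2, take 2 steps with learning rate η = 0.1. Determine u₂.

f′(u) = 6u² + 2u - 3
Step 1: f′(-2) = 17; u₁ = -2 − 0.1·17 = -3.7
Step 2: f′(-3.7) = 71.74; u₂ = -3.7 − 0.1·71.74 = -10.874

-10.874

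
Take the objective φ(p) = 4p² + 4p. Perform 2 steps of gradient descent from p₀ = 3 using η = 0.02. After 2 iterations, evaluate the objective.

φ′(p) = 8p + 4
p₁ = 3 − 0.02·28 = 2.44
p₂ = 2.44 − 0.02·23.52 = 1.9696
φ(1.9696) = 23.39569664

23.39569664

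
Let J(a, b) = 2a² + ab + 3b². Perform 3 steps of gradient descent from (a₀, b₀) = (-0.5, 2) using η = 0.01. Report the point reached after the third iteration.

(-0.496665, 1.6752745)

∇J = (4a + b, a + 6b)
(a₁, b₁) = (-0.5, 2) − 0.01·(0, 11.5) = (-0.5, 1.885)
(a₂, b₂) = (-0.5, 1.885) − 0.01·(-0.115, 10.81) = (-0.49885, 1.7769)
(a₃, b₃) = (-0.49885, 1.7769) − 0.01·(-0.2185, 10.16255) = (-0.496665, 1.6752745)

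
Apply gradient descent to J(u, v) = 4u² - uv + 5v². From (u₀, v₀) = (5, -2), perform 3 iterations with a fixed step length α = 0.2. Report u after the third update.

∇J = (8u - v, -u + 10v)
(u₁, v₁) = (5, -2) − 0.2·(42, -25) = (-3.4, 3)
(u₂, v₂) = (-3.4, 3) − 0.2·(-30.2, 33.4) = (2.64, -3.68)
(u₃, v₃) = (2.64, -3.68) − 0.2·(24.8, -39.44) = (-2.32, 4.208)
u = -2.32

-2.32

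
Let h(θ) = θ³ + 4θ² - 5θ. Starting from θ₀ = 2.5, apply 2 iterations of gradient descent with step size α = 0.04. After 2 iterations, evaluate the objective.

h′(θ) = 3θ² + 8θ - 5
Step 1: h′(2.5) = 33.75; θ₁ = 2.5 − 0.04·33.75 = 1.15
Step 2: h′(1.15) = 8.1675; θ₂ = 1.15 − 0.04·8.1675 = 0.8233
h(0.8233) = -0.847156854663

-0.847156854663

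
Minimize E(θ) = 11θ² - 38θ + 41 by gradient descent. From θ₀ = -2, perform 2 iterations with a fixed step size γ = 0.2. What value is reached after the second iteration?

E′(θ) = 22θ - 38
Step 1: E′(-2) = -82; θ₁ = -2 − 0.2·(-82) = 14.4
Step 2: E′(14.4) = 278.8; θ₂ = 14.4 − 0.2·278.8 = -41.36

-41.36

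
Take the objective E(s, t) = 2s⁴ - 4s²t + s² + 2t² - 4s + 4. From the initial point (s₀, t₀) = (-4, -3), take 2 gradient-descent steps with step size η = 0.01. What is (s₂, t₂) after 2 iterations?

(0.94992, -1.9568)

∇E = (8s³ - 8st + 2s - 4, -4s² + 4t)
(s₁, t₁) = (-4, -3) − 0.01·(-620, -76) = (2.2, -2.24)
(s₂, t₂) = (2.2, -2.24) − 0.01·(125.008, -28.32) = (0.94992, -1.9568)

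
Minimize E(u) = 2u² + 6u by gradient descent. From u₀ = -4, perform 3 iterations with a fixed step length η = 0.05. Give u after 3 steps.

E′(u) = 4u + 6
u₁ = -4 − 0.05·(-10) = -3.5
u₂ = -3.5 − 0.05·(-8) = -3.1
u₃ = -3.1 − 0.05·(-6.4) = -2.78

-2.78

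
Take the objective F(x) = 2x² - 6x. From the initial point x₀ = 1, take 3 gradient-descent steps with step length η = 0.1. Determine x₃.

F′(x) = 4x - 6
x₁ = 1 − 0.1·(-2) = 1.2
x₂ = 1.2 − 0.1·(-1.2) = 1.32
x₃ = 1.32 − 0.1·(-0.72) = 1.392

1.392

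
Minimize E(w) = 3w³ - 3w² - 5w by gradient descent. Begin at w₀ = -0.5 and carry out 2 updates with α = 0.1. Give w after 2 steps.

-0.5880625

E′(w) = 9w² - 6w - 5
Step 1: E′(-0.5) = 0.25; w₁ = -0.5 − 0.1·0.25 = -0.525
Step 2: E′(-0.525) = 0.630625; w₂ = -0.525 − 0.1·0.630625 = -0.5880625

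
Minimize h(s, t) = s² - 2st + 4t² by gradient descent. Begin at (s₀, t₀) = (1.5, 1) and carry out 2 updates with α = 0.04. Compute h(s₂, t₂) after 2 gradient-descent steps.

∇h = (2s - 2t, -2s + 8t)
(s₁, t₁) = (1.5, 1) − 0.04·(1, 5) = (1.46, 0.8)
(s₂, t₂) = (1.46, 0.8) − 0.04·(1.32, 3.48) = (1.4072, 0.6608)
h(1.4072, 0.6608) = 1.86708288

1.86708288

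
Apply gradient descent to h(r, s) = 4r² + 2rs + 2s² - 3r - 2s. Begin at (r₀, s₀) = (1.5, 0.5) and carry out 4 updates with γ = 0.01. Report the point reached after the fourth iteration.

(1.14865816, 0.39802704)

∇h = (8r + 2s - 3, 2r + 4s - 2)
Step 1: at (1.5, 0.5), ∇h = (10, 3) → (1.5, 0.5) − 0.01·(10, 3) = (1.4, 0.47)
Step 2: at (1.4, 0.47), ∇h = (9.14, 2.68) → (1.4, 0.47) − 0.01·(9.14, 2.68) = (1.3086, 0.4432)
Step 3: at (1.3086, 0.4432), ∇h = (8.3552, 2.39) → (1.3086, 0.4432) − 0.01·(8.3552, 2.39) = (1.225048, 0.4193)
Step 4: at (1.225048, 0.4193), ∇h = (7.638984, 2.127296) → (1.225048, 0.4193) − 0.01·(7.638984, 2.127296) = (1.14865816, 0.39802704)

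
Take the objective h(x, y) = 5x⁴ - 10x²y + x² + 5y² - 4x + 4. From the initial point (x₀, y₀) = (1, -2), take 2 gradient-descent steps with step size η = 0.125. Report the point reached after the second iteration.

(578.8203125, 48.390625)

∇h = (20x³ - 20xy + 2x - 4, -10x² + 10y)
Step 1: at (1, -2), ∇h = (58, -30) → (1, -2) − 0.125·(58, -30) = (-6.25, 1.75)
Step 2: at (-6.25, 1.75), ∇h = (-4680.5625, -373.125) → (-6.25, 1.75) − 0.125·(-4680.5625, -373.125) = (578.8203125, 48.390625)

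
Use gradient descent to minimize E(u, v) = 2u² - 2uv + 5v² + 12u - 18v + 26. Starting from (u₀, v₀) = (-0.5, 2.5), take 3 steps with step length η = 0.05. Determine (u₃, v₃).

∇E = (4u - 2v + 12, -2u + 10v - 18)
Step 1: at (-0.5, 2.5), ∇E = (5, 8) → (-0.5, 2.5) − 0.05·(5, 8) = (-0.75, 2.1)
Step 2: at (-0.75, 2.1), ∇E = (4.8, 4.5) → (-0.75, 2.1) − 0.05·(4.8, 4.5) = (-0.99, 1.875)
Step 3: at (-0.99, 1.875), ∇E = (4.29, 2.73) → (-0.99, 1.875) − 0.05·(4.29, 2.73) = (-1.2045, 1.7385)

(-1.2045, 1.7385)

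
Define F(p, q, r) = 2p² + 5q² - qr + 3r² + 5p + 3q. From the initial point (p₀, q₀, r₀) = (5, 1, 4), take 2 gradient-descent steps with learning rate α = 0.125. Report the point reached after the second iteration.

∇F = (4p + 5, 10q - r + 3, -q + 6r)
Step 1: at (5, 1, 4), ∇F = (25, 9, 23) → (5, 1, 4) − 0.125·(25, 9, 23) = (1.875, -0.125, 1.125)
Step 2: at (1.875, -0.125, 1.125), ∇F = (12.5, 0.625, 6.875) → (1.875, -0.125, 1.125) − 0.125·(12.5, 0.625, 6.875) = (0.3125, -0.203125, 0.265625)

(0.3125, -0.203125, 0.265625)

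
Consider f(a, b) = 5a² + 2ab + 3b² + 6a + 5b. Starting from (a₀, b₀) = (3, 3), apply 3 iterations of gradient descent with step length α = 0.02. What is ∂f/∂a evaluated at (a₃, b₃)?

∇f = (10a + 2b + 6, 2a + 6b + 5)
(a₁, b₁) = (3, 3) − 0.02·(42, 29) = (2.16, 2.42)
(a₂, b₂) = (2.16, 2.42) − 0.02·(32.44, 23.84) = (1.5112, 1.9432)
(a₃, b₃) = (1.5112, 1.9432) − 0.02·(24.9984, 19.6816) = (1.011232, 1.549568)
∂f/∂a at (1.011232, 1.549568) = 19.211456

19.211456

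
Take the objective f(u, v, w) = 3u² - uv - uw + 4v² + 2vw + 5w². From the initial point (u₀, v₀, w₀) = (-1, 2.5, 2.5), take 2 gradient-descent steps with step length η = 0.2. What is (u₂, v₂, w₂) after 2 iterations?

(-1.52, 3.34, 5.02)

∇f = (6u - v - w, -u + 8v + 2w, -u + 2v + 10w)
Step 1: at (-1, 2.5, 2.5), ∇f = (-11, 26, 31) → (-1, 2.5, 2.5) − 0.2·(-11, 26, 31) = (1.2, -2.7, -3.7)
Step 2: at (1.2, -2.7, -3.7), ∇f = (13.6, -30.2, -43.6) → (1.2, -2.7, -3.7) − 0.2·(13.6, -30.2, -43.6) = (-1.52, 3.34, 5.02)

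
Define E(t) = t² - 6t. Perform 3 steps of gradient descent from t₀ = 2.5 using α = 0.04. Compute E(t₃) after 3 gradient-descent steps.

E′(t) = 2t - 6
Step 1: E′(2.5) = -1; t₁ = 2.5 − 0.04·(-1) = 2.54
Step 2: E′(2.54) = -0.92; t₂ = 2.54 − 0.04·(-0.92) = 2.5768
Step 3: E′(2.5768) = -0.8464; t₃ = 2.5768 − 0.04·(-0.8464) = 2.610656
E(2.610656) = -8.848411249664

-8.848411249664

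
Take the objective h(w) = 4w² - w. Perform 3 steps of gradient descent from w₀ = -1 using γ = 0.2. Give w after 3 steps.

h′(w) = 8w - 1
w₁ = -1 − 0.2·(-9) = 0.8
w₂ = 0.8 − 0.2·5.4 = -0.28
w₃ = -0.28 − 0.2·(-3.24) = 0.368

0.368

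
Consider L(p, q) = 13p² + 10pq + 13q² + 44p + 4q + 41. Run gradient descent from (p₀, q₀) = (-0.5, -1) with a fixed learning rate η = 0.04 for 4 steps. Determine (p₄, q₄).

(-1.89459584, 0.55501568)

∇L = (26p + 10q + 44, 10p + 26q + 4)
(p₁, q₁) = (-0.5, -1) − 0.04·(21, -27) = (-1.34, 0.08)
(p₂, q₂) = (-1.34, 0.08) − 0.04·(9.96, -7.32) = (-1.7384, 0.3728)
(p₃, q₃) = (-1.7384, 0.3728) − 0.04·(2.5296, -3.6912) = (-1.839584, 0.520448)
(p₄, q₄) = (-1.839584, 0.520448) − 0.04·(1.375296, -0.864192) = (-1.89459584, 0.55501568)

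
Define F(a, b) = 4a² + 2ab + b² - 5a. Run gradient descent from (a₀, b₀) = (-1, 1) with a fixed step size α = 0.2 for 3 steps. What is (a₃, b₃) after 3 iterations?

(1.024, 0.12)

∇F = (8a + 2b - 5, 2a + 2b)
(a₁, b₁) = (-1, 1) − 0.2·(-11, 0) = (1.2, 1)
(a₂, b₂) = (1.2, 1) − 0.2·(6.6, 4.4) = (-0.12, 0.12)
(a₃, b₃) = (-0.12, 0.12) − 0.2·(-5.72, 0) = (1.024, 0.12)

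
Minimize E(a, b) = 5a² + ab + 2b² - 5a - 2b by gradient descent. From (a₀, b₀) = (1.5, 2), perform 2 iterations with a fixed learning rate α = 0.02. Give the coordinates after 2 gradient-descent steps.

(1.071, 1.7168)

∇E = (10a + b - 5, a + 4b - 2)
Step 1: at (1.5, 2), ∇E = (12, 7.5) → (1.5, 2) − 0.02·(12, 7.5) = (1.26, 1.85)
Step 2: at (1.26, 1.85), ∇E = (9.45, 6.66) → (1.26, 1.85) − 0.02·(9.45, 6.66) = (1.071, 1.7168)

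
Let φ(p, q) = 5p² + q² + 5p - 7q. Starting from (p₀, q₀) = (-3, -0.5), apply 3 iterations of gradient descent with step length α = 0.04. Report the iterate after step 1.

∇φ = (10p + 5, 2q - 7)
(p₁, q₁) = (-3, -0.5) − 0.04·(-25, -8) = (-2, -0.18)

(-2, -0.18)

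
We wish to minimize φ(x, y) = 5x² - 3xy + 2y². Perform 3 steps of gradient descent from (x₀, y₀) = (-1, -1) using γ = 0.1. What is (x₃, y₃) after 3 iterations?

(-0.189, -0.459)

∇φ = (10x - 3y, -3x + 4y)
Step 1: at (-1, -1), ∇φ = (-7, -1) → (-1, -1) − 0.1·(-7, -1) = (-0.3, -0.9)
Step 2: at (-0.3, -0.9), ∇φ = (-0.3, -2.7) → (-0.3, -0.9) − 0.1·(-0.3, -2.7) = (-0.27, -0.63)
Step 3: at (-0.27, -0.63), ∇φ = (-0.81, -1.71) → (-0.27, -0.63) − 0.1·(-0.81, -1.71) = (-0.189, -0.459)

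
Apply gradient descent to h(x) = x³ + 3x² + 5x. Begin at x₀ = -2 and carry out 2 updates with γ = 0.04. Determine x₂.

h′(x) = 3x² + 6x + 5
Step 1: h′(-2) = 5; x₁ = -2 − 0.04·5 = -2.2
Step 2: h′(-2.2) = 6.32; x₂ = -2.2 − 0.04·6.32 = -2.4528

-2.4528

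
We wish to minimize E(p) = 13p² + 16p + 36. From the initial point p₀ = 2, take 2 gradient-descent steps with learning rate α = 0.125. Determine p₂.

12.625

E′(p) = 26p + 16
p₁ = 2 − 0.125·68 = -6.5
p₂ = -6.5 − 0.125·(-153) = 12.625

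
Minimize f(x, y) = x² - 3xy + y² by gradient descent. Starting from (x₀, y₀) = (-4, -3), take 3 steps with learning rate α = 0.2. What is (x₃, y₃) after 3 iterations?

∇f = (2x - 3y, -3x + 2y)
Step 1: at (-4, -3), ∇f = (1, 6) → (-4, -3) − 0.2·(1, 6) = (-4.2, -4.2)
Step 2: at (-4.2, -4.2), ∇f = (4.2, 4.2) → (-4.2, -4.2) − 0.2·(4.2, 4.2) = (-5.04, -5.04)
Step 3: at (-5.04, -5.04), ∇f = (5.04, 5.04) → (-5.04, -5.04) − 0.2·(5.04, 5.04) = (-6.048, -6.048)

(-6.048, -6.048)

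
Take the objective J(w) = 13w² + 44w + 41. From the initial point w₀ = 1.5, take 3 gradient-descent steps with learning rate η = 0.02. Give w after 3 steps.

J′(w) = 26w + 44
w₁ = 1.5 − 0.02·83 = -0.16
w₂ = -0.16 − 0.02·39.84 = -0.9568
w₃ = -0.9568 − 0.02·19.1232 = -1.339264

-1.339264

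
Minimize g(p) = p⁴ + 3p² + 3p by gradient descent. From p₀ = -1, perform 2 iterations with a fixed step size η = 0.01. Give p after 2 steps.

-0.87202572

g′(p) = 4p³ + 6p + 3
p₁ = -1 − 0.01·(-7) = -0.93
p₂ = -0.93 − 0.01·(-5.797428) = -0.87202572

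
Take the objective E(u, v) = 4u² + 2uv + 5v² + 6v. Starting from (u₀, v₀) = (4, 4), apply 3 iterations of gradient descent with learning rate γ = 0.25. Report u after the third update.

-18.625

∇E = (8u + 2v, 2u + 10v + 6)
(u₁, v₁) = (4, 4) − 0.25·(40, 54) = (-6, -9.5)
(u₂, v₂) = (-6, -9.5) − 0.25·(-67, -101) = (10.75, 15.75)
(u₃, v₃) = (10.75, 15.75) − 0.25·(117.5, 185) = (-18.625, -30.5)
u = -18.625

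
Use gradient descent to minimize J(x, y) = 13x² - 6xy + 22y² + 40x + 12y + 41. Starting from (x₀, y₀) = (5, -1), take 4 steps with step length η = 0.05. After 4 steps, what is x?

0.2956

∇J = (26x - 6y + 40, -6x + 44y + 12)
(x₁, y₁) = (5, -1) − 0.05·(176, -62) = (-3.8, 2.1)
(x₂, y₂) = (-3.8, 2.1) − 0.05·(-71.4, 127.2) = (-0.23, -4.26)
(x₃, y₃) = (-0.23, -4.26) − 0.05·(59.58, -174.06) = (-3.209, 4.443)
(x₄, y₄) = (-3.209, 4.443) − 0.05·(-70.092, 226.746) = (0.2956, -6.8943)
x = 0.2956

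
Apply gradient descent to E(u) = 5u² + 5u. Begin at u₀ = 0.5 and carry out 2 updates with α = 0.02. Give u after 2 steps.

E′(u) = 10u + 5
u₁ = 0.5 − 0.02·10 = 0.3
u₂ = 0.3 − 0.02·8 = 0.14

0.14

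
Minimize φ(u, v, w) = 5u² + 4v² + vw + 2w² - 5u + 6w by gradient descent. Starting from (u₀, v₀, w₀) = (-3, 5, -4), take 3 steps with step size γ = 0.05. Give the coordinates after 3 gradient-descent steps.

∇φ = (10u - 5, 8v + w, v + 4w + 6)
Step 1: at (-3, 5, -4), ∇φ = (-35, 36, -5) → (-3, 5, -4) − 0.05·(-35, 36, -5) = (-1.25, 3.2, -3.75)
Step 2: at (-1.25, 3.2, -3.75), ∇φ = (-17.5, 21.85, -5.8) → (-1.25, 3.2, -3.75) − 0.05·(-17.5, 21.85, -5.8) = (-0.375, 2.1075, -3.46)
Step 3: at (-0.375, 2.1075, -3.46), ∇φ = (-8.75, 13.4, -5.7325) → (-0.375, 2.1075, -3.46) − 0.05·(-8.75, 13.4, -5.7325) = (0.0625, 1.4375, -3.173375)

(0.0625, 1.4375, -3.173375)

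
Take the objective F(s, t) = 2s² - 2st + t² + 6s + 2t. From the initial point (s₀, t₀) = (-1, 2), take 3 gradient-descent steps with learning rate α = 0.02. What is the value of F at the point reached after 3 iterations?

∇F = (4s - 2t + 6, -2s + 2t + 2)
(s₁, t₁) = (-1, 2) − 0.02·(-2, 8) = (-0.96, 1.84)
(s₂, t₂) = (-0.96, 1.84) − 0.02·(-1.52, 7.6) = (-0.9296, 1.688)
(s₃, t₃) = (-0.9296, 1.688) − 0.02·(-1.0944, 7.2352) = (-0.907712, 1.543296)
F(-0.907712, 1.543296) = 4.471701291008

4.471701291008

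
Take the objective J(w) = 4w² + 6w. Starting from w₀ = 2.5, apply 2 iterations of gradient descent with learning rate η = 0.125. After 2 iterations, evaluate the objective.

-2.25

J′(w) = 8w + 6
Step 1: J′(2.5) = 26; w₁ = 2.5 − 0.125·26 = -0.75
Step 2: J′(-0.75) = 0; w₂ = -0.75 − 0.125·0 = -0.75
J(-0.75) = -2.25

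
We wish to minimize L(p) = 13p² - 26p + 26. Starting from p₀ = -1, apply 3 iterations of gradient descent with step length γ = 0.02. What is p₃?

0.778816

L′(p) = 26p - 26
p₁ = -1 − 0.02·(-52) = 0.04
p₂ = 0.04 − 0.02·(-24.96) = 0.5392
p₃ = 0.5392 − 0.02·(-11.9808) = 0.778816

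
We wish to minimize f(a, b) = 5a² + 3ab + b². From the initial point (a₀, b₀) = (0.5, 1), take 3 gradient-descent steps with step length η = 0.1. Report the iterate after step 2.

(-0.195, 0.61)

∇f = (10a + 3b, 3a + 2b)
(a₁, b₁) = (0.5, 1) − 0.1·(8, 3.5) = (-0.3, 0.65)
(a₂, b₂) = (-0.3, 0.65) − 0.1·(-1.05, 0.4) = (-0.195, 0.61)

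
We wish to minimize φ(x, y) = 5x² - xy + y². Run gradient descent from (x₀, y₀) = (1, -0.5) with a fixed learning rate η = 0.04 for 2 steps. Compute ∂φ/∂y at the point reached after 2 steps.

∇φ = (10x - y, -x + 2y)
(x₁, y₁) = (1, -0.5) − 0.04·(10.5, -2) = (0.58, -0.42)
(x₂, y₂) = (0.58, -0.42) − 0.04·(6.22, -1.42) = (0.3312, -0.3632)
∂φ/∂y at (0.3312, -0.3632) = -1.0576

-1.0576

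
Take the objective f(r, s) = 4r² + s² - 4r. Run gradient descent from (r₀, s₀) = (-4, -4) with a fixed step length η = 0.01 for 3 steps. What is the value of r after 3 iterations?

-3.004096

∇f = (8r - 4, 2s)
Step 1: at (-4, -4), ∇f = (-36, -8) → (-4, -4) − 0.01·(-36, -8) = (-3.64, -3.92)
Step 2: at (-3.64, -3.92), ∇f = (-33.12, -7.84) → (-3.64, -3.92) − 0.01·(-33.12, -7.84) = (-3.3088, -3.8416)
Step 3: at (-3.3088, -3.8416), ∇f = (-30.4704, -7.6832) → (-3.3088, -3.8416) − 0.01·(-30.4704, -7.6832) = (-3.004096, -3.764768)
r = -3.004096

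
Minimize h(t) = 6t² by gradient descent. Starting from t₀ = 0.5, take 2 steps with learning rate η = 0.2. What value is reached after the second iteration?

0.98

h′(t) = 12t
t₁ = 0.5 − 0.2·6 = -0.7
t₂ = -0.7 − 0.2·(-8.4) = 0.98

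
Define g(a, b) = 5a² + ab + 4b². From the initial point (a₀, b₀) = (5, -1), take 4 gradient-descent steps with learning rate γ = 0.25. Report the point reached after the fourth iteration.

∇g = (10a + b, a + 8b)
Step 1: at (5, -1), ∇g = (49, -3) → (5, -1) − 0.25·(49, -3) = (-7.25, -0.25)
Step 2: at (-7.25, -0.25), ∇g = (-72.75, -9.25) → (-7.25, -0.25) − 0.25·(-72.75, -9.25) = (10.9375, 2.0625)
Step 3: at (10.9375, 2.0625), ∇g = (111.4375, 27.4375) → (10.9375, 2.0625) − 0.25·(111.4375, 27.4375) = (-16.921875, -4.796875)
Step 4: at (-16.921875, -4.796875), ∇g = (-174.015625, -55.296875) → (-16.921875, -4.796875) − 0.25·(-174.015625, -55.296875) = (26.58203125, 9.02734375)

(26.58203125, 9.02734375)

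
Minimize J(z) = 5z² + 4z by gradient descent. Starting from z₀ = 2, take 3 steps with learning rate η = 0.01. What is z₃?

J′(z) = 10z + 4
z₁ = 2 − 0.01·24 = 1.76
z₂ = 1.76 − 0.01·21.6 = 1.544
z₃ = 1.544 − 0.01·19.44 = 1.3496

1.3496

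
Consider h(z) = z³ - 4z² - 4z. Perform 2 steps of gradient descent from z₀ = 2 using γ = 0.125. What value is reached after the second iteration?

3.125

h′(z) = 3z² - 8z - 4
Step 1: h′(2) = -8; z₁ = 2 − 0.125·(-8) = 3
Step 2: h′(3) = -1; z₂ = 3 − 0.125·(-1) = 3.125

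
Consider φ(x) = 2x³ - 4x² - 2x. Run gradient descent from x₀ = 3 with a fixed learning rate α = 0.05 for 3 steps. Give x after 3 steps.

φ′(x) = 6x² - 8x - 2
Step 1: φ′(3) = 28; x₁ = 3 − 0.05·28 = 1.6
Step 2: φ′(1.6) = 0.56; x₂ = 1.6 − 0.05·0.56 = 1.572
Step 3: φ′(1.572) = 0.251104; x₃ = 1.572 − 0.05·0.251104 = 1.5594448

1.5594448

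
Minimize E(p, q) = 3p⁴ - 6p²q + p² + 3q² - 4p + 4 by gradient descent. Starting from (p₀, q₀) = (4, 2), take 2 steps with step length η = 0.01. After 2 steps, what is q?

3.126656

∇E = (12p³ - 12pq + 2p - 4, -6p² + 6q)
(p₁, q₁) = (4, 2) − 0.01·(676, -84) = (-2.76, 2.84)
(p₂, q₂) = (-2.76, 2.84) − 0.01·(-167.754112, -28.6656) = (-1.08245888, 3.126656)
q = 3.126656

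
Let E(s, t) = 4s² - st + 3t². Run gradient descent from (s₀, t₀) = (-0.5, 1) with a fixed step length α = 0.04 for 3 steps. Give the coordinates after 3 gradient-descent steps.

(-0.096576, 0.411328)

∇E = (8s - t, -s + 6t)
Step 1: at (-0.5, 1), ∇E = (-5, 6.5) → (-0.5, 1) − 0.04·(-5, 6.5) = (-0.3, 0.74)
Step 2: at (-0.3, 0.74), ∇E = (-3.14, 4.74) → (-0.3, 0.74) − 0.04·(-3.14, 4.74) = (-0.1744, 0.5504)
Step 3: at (-0.1744, 0.5504), ∇E = (-1.9456, 3.4768) → (-0.1744, 0.5504) − 0.04·(-1.9456, 3.4768) = (-0.096576, 0.411328)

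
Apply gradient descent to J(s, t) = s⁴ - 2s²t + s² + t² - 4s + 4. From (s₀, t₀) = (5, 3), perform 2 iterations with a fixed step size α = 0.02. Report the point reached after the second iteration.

(-0.08106496, 4.339456)

∇J = (4s³ - 4st + 2s - 4, -2s² + 2t)
(s₁, t₁) = (5, 3) − 0.02·(446, -44) = (-3.92, 3.88)
(s₂, t₂) = (-3.92, 3.88) − 0.02·(-191.946752, -22.9728) = (-0.08106496, 4.339456)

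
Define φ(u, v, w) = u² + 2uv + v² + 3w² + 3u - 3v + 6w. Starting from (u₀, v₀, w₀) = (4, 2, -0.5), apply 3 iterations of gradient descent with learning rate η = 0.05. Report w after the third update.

-0.8285

∇φ = (2u + 2v + 3, 2u + 2v - 3, 6w + 6)
(u₁, v₁, w₁) = (4, 2, -0.5) − 0.05·(15, 9, 3) = (3.25, 1.55, -0.65)
(u₂, v₂, w₂) = (3.25, 1.55, -0.65) − 0.05·(12.6, 6.6, 2.1) = (2.62, 1.22, -0.755)
(u₃, v₃, w₃) = (2.62, 1.22, -0.755) − 0.05·(10.68, 4.68, 1.47) = (2.086, 0.986, -0.8285)
w = -0.8285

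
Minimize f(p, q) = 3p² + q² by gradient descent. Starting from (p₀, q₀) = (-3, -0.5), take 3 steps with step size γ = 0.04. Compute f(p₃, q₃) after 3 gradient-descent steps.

∇f = (6p, 2q)
(p₁, q₁) = (-3, -0.5) − 0.04·(-18, -1) = (-2.28, -0.46)
(p₂, q₂) = (-2.28, -0.46) − 0.04·(-13.68, -0.92) = (-1.7328, -0.4232)
(p₃, q₃) = (-1.7328, -0.4232) − 0.04·(-10.3968, -0.8464) = (-1.316928, -0.389344)
f(-1.316928, -0.389344) = 5.354486821888

5.354486821888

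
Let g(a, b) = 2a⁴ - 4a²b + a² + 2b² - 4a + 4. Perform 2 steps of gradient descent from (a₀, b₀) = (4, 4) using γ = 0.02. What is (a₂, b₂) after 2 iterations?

(1.99164416, 5.694208)

∇g = (8a³ - 8ab + 2a - 4, -4a² + 4b)
Step 1: at (4, 4), ∇g = (388, -48) → (4, 4) − 0.02·(388, -48) = (-3.76, 4.96)
Step 2: at (-3.76, 4.96), ∇g = (-287.582208, -36.7104) → (-3.76, 4.96) − 0.02·(-287.582208, -36.7104) = (1.99164416, 5.694208)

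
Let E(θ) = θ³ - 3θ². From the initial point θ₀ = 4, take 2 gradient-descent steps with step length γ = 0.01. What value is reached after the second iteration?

3.561472

E′(θ) = 3θ² - 6θ
θ₁ = 4 − 0.01·24 = 3.76
θ₂ = 3.76 − 0.01·19.8528 = 3.561472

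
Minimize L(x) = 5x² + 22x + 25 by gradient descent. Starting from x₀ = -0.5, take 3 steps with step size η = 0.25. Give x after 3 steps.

L′(x) = 10x + 22
x₁ = -0.5 − 0.25·17 = -4.75
x₂ = -4.75 − 0.25·(-25.5) = 1.625
x₃ = 1.625 − 0.25·38.25 = -7.9375

-7.9375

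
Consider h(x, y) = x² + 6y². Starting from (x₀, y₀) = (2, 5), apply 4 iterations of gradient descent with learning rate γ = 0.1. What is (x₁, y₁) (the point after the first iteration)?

(1.6, -1)

∇h = (2x, 12y)
Step 1: at (2, 5), ∇h = (4, 60) → (2, 5) − 0.1·(4, 60) = (1.6, -1)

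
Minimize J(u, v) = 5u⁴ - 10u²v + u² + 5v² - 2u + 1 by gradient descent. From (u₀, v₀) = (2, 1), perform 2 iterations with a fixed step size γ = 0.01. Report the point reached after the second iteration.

(0.8922896, 1.23084)

∇J = (20u³ - 20uv + 2u - 2, -10u² + 10v)
Step 1: at (2, 1), ∇J = (122, -30) → (2, 1) − 0.01·(122, -30) = (0.78, 1.3)
Step 2: at (0.78, 1.3), ∇J = (-11.22896, 6.916) → (0.78, 1.3) − 0.01·(-11.22896, 6.916) = (0.8922896, 1.23084)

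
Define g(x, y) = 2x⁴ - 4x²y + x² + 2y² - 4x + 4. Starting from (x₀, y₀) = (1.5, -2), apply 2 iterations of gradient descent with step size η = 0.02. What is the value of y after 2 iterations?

∇g = (8x³ - 8xy + 2x - 4, -4x² + 4y)
(x₁, y₁) = (1.5, -2) − 0.02·(50, -17) = (0.5, -1.66)
(x₂, y₂) = (0.5, -1.66) − 0.02·(4.64, -7.64) = (0.4072, -1.5072)
y = -1.5072

-1.5072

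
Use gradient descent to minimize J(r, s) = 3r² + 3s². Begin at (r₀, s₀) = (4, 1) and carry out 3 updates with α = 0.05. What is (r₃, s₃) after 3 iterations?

(1.372, 0.343)

∇J = (6r, 6s)
Step 1: at (4, 1), ∇J = (24, 6) → (4, 1) − 0.05·(24, 6) = (2.8, 0.7)
Step 2: at (2.8, 0.7), ∇J = (16.8, 4.2) → (2.8, 0.7) − 0.05·(16.8, 4.2) = (1.96, 0.49)
Step 3: at (1.96, 0.49), ∇J = (11.76, 2.94) → (1.96, 0.49) − 0.05·(11.76, 2.94) = (1.372, 0.343)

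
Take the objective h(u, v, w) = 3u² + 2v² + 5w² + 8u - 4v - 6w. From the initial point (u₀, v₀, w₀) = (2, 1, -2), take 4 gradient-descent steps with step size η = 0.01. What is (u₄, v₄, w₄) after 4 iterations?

(1.2691632, 1, -1.10586)

∇h = (6u + 8, 4v - 4, 10w - 6)
(u₁, v₁, w₁) = (2, 1, -2) − 0.01·(20, 0, -26) = (1.8, 1, -1.74)
(u₂, v₂, w₂) = (1.8, 1, -1.74) − 0.01·(18.8, 0, -23.4) = (1.612, 1, -1.506)
(u₃, v₃, w₃) = (1.612, 1, -1.506) − 0.01·(17.672, 0, -21.06) = (1.43528, 1, -1.2954)
(u₄, v₄, w₄) = (1.43528, 1, -1.2954) − 0.01·(16.61168, 0, -18.954) = (1.2691632, 1, -1.10586)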